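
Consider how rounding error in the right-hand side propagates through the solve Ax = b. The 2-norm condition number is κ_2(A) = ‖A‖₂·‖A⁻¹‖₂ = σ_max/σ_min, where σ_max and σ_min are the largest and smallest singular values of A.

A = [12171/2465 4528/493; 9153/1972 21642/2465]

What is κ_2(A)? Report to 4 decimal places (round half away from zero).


M = AᵀA = [18369/400 861/10; 861/10 4036/25]. tr(M)=16589/80, det(M)=324/625
char-poly roots: 5184/25 and 1/400
σ_max=√(5184/25)=(72/5), σ_min=√(1/400)=(1/20) → κ = 288.0000

288.0000


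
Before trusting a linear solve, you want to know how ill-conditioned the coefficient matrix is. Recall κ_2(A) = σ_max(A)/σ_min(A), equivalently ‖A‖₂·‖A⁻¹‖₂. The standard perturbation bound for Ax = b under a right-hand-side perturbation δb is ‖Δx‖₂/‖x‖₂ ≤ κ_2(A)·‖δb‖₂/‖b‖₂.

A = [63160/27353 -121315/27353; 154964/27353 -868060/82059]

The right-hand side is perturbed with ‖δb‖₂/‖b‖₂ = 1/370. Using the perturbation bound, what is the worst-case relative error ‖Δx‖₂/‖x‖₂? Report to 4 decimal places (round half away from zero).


form AᵀA = [28003026896/748186609 -157504816040/2244559827; -157504816040/2244559827 885984126625/6733679481] with trace 3937755601/23299929 and determinant 11424400/23299929
λ_max, λ_min = (3937755601/23299929 ± √15504854422371400801/542886691405041)/2 = 169, 67600/23299929
so κ_2 = √(169 / (67600/23299929)) = 241.3500
κ_2(A)·‖δb‖/‖b‖ = 0.6523

0.6523


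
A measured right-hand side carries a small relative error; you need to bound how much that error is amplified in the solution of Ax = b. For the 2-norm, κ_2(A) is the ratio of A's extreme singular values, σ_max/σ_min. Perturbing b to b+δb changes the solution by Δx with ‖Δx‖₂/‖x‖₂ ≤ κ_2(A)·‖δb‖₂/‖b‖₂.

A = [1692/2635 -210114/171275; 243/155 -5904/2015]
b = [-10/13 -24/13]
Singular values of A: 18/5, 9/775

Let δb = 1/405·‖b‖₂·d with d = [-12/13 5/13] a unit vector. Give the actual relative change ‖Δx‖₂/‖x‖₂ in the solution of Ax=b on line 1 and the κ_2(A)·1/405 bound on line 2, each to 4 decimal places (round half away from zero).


0.7654
0.7654

from the listed singular values, σ₁ = 18/5, σ_n = 9/775
κ = σ_max/σ_min = (18/5)/(9/775) = 310.0000
bound on ‖Δx‖/‖x‖: κ·ε = 310.0000·1/405 = 0.7654
solve Ax = b  →  x = [-0.2614 0.4902]
‖b‖ = 2.0000, ‖x‖ = 0.5556
δb = ε·‖b‖·d = [-0.0046 0.0019]; solving A·Δx = δb gives ‖Δx‖ = 0.4252
relative error = 0.7654
realised/bound = 1 exactly: the bound is attained for this b and d


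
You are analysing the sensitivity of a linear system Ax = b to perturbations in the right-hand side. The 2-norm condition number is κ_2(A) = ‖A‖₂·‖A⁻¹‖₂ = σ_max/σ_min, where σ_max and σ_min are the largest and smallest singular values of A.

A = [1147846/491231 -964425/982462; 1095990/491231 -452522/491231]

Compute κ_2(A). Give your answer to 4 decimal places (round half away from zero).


form AᵀA = [2994939976/286929721 -1247877855/286929721; -1247877855/286929721 2079928921/1147718884] with trace 83193425/6791236 and determinant 2401/1697809
eigenvalues of AᵀA: λ = (tr ± √(tr²−4·det))/2 = 49/4, 196/1697809
κ = σ_max/σ_min = (7/2)/(14/1303) = 325.7500

325.7500


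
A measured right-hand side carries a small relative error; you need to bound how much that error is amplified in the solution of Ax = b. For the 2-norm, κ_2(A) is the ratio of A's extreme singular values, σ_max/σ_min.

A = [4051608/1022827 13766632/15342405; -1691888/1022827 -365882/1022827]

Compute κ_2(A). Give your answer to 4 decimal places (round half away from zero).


287.8500

form AᵀA = [114071079232/6190385041 128328336928/30951925205; 128328336928/30951925205 1299649852996/1392836634225] with trace 16041429316/828576225 and determinant 3748096/828576225
char-poly roots: 484/25 and 7744/33143049
κ_2(A) = √(λ_max/λ_min) = √((484/25) / (7744/33143049)) = 287.8500


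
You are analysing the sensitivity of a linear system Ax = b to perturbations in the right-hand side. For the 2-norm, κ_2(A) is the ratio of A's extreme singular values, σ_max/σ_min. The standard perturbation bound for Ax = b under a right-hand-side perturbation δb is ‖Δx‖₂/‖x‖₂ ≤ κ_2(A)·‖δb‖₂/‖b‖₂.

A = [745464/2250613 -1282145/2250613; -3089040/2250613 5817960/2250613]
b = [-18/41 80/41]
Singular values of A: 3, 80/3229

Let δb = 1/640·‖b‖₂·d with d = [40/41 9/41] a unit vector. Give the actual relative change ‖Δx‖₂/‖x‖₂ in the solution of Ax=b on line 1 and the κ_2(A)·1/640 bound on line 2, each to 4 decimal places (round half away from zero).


0.1892
0.1892

largest singular value 3, smallest 80/3229
condition number: 3 ÷ (80/3229) = 121.0875
bound on ‖Δx‖/‖x‖: κ·ε = 121.0875·1/640 = 0.1892
solve Ax = b  →  x = [-0.3137 0.5882]
‖b‖₂ = 2.0000 and ‖x‖₂ = 0.6667
δb = ε·‖b‖·d = [0.0030 0.0007]; solving A·Δx = δb gives ‖Δx‖ = 0.1261
dividing the unrounded norms, ‖Δx‖/‖x‖ = 0.1892
realised/bound = 1 exactly: the bound is attained for this b and d


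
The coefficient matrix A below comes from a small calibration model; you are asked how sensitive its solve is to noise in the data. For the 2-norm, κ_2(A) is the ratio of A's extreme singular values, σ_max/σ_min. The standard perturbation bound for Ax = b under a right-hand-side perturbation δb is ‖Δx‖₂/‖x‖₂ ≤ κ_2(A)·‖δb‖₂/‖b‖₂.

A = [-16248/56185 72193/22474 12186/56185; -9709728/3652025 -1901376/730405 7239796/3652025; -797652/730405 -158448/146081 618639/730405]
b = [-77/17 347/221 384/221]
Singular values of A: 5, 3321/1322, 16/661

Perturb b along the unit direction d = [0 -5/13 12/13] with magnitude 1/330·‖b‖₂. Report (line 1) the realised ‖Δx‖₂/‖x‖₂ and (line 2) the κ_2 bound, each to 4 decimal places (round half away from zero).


σ_max = 5, σ_min = 16/661
κ_2(A) = 5 / (16/661) = 206.5625
perturbation bound = 206.5625·1/330 = 0.6259
solve Ax = b  →  x = [25.1678 -1.3565 32.7648]
‖b‖₂ = 5.0990 and ‖x‖₂ = 41.3375
with δb = [0.0000 -0.0059 0.0143], A·Δx = δb → ‖Δx‖ = 0.6383
realised ‖Δx‖/‖x‖ = 0.0154
realised/bound (from unrounded values) ≈ 0.0247

0.0154
0.6259


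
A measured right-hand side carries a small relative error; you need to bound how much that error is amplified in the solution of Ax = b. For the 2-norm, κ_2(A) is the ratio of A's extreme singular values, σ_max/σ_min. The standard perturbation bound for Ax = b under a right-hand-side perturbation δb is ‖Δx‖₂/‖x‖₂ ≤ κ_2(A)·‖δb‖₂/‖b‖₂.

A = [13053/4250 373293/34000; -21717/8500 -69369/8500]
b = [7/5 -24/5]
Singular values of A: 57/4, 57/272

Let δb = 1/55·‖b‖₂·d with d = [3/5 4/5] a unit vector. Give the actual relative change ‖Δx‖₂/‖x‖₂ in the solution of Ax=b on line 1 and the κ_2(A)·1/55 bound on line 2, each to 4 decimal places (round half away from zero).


0.0303
1.2364

largest singular value 57/4, smallest 57/272
κ = σ_max/σ_min = (57/4)/(57/272) = 68.0000
bound on ‖Δx‖/‖x‖: κ·ε = 68.0000·1/55 = 1.2364
solve Ax = b  →  x = [13.8218 -3.7389]
‖b‖₂ = 5.0000 and ‖x‖₂ = 14.3185
with δb = [0.0545 0.0727], A·Δx = δb → ‖Δx‖ = 0.4338
realised ‖Δx‖/‖x‖ = 0.0303
tightness: 0.0303 against a bound of 1.2364 (unrounded ratio ≈ 0.0245)


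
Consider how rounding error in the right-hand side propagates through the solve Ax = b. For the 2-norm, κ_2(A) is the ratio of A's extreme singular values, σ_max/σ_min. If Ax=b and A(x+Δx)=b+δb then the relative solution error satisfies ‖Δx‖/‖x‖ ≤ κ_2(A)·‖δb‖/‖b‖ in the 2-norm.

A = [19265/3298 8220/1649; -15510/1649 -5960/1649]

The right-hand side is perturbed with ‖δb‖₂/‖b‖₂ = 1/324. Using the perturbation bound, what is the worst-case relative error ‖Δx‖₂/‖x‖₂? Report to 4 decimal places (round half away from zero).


0.0187

AᵀA = [1333380625/10876804 171618750/2719201; 171618750/2719201 103090000/2719201]; tr = 6040625/37636, det = 6250000/9409
solving λ² − 6040625/37636·λ + 6250000/9409 = 0 gives λ = 625/4, 40000/9409
so κ_2 = √((625/4) / (40000/9409)) = 6.0625
perturbation bound = 6.0625·1/324 = 0.0187


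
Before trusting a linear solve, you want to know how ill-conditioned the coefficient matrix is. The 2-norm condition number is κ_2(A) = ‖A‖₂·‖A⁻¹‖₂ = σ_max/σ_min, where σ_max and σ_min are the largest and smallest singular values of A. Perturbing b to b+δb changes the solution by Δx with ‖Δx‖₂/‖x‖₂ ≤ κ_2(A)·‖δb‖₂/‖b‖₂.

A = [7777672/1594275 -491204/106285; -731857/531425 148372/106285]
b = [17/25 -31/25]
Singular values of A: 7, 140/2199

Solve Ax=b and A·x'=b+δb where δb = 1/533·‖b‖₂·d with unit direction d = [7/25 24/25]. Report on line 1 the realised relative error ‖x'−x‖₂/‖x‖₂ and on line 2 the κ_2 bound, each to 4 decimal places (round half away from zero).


largest singular value 7, smallest 140/2199
condition number: 7 ÷ (140/2199) = 109.9500
worst-case relative error ≤ 109.9500 × 1/533 = 0.2063
solve Ax = b  →  x = [-10.7291 -11.4727]
2-norm of b is 1.4142; of x, 15.7078
δb = ε·‖b‖·d = [0.0007 0.0025]; solving A·Δx = δb gives ‖Δx‖ = 0.0417
realised ‖Δx‖/‖x‖ = 0.0027
realised/bound (from unrounded values) ≈ 0.0129

0.0027
0.2063


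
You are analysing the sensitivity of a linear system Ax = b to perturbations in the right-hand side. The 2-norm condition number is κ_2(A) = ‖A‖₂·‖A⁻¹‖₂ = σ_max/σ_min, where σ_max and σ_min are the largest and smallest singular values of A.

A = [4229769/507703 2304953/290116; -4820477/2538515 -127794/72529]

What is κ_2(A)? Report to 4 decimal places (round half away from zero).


341.6000

form AᵀA = [279899252434/3833467225 30464726877/438110540; 30464726877/438110540 3315948385/50069776] with trace 10155083009/72931600 and determinant 12117361/72931600
eigenvalues of AᵀA: λ = (tr ± √(tr²−4·det))/2 = 3481/25, 3481/2917264
σ_max=√(3481/25)=(59/5), σ_min=√(3481/2917264)=(59/1708) → κ = 341.6000


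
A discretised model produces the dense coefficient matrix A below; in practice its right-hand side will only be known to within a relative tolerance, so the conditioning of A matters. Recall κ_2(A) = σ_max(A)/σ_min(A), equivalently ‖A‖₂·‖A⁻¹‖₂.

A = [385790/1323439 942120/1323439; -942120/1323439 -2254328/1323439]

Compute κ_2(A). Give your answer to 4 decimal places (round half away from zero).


AᵀA = [6132686500/10363850809 14717798640/10363850809; 14717798640/10363850809 35322987136/10363850809]; tr = 245299844/61324561, det = 6400/61324561
solving λ² − 245299844/61324561·λ + 6400/61324561 = 0 gives λ = 4, 1600/61324561
κ = σ_max/σ_min = 2/(40/7831) = 391.5500

391.5500


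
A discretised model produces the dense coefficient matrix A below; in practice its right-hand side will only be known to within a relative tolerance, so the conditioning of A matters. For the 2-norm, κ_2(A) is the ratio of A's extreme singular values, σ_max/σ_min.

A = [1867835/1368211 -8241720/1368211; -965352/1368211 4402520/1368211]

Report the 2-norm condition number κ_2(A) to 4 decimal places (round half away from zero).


form AᵀA = [15296581561/6477513289 -67972853160/6477513289; -67972853160/6477513289 302104259200/6477513289] with trace 188816681/3853369 and determinant 78400/3853369
solving λ² − 188816681/3853369·λ + 78400/3853369 = 0 gives λ = 49, 1600/3853369
σ_max=√49=7, σ_min=√(1600/3853369)=(40/1963) → κ = 343.5250

343.5250


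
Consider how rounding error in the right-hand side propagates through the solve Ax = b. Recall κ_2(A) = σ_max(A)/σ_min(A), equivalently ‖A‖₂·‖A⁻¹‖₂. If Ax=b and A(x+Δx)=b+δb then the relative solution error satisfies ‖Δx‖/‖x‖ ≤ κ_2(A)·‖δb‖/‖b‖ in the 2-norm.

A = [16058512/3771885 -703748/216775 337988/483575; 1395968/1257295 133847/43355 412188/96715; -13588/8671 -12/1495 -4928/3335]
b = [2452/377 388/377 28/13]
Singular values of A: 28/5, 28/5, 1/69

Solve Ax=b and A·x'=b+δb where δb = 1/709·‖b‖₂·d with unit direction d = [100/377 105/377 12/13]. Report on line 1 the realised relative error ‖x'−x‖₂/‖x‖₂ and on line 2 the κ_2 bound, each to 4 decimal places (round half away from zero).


largest singular value 28/5, smallest 1/69
condition number: (28/5) ÷ (1/69) = 386.4000
perturbation bound = 386.4000·1/709 = 0.5450
solve Ax = b  →  x = [-151.4631 -166.1714 160.0719]
‖b‖₂ = 6.9282 and ‖x‖₂ = 276.0018
with δb = [0.0026 0.0027 0.0090], A·Δx = δb → ‖Δx‖ = 0.6743
realised ‖Δx‖/‖x‖ = 0.0024
tightness: 0.0024 against a bound of 0.5450 (unrounded ratio ≈ 0.0045)

0.0024
0.5450


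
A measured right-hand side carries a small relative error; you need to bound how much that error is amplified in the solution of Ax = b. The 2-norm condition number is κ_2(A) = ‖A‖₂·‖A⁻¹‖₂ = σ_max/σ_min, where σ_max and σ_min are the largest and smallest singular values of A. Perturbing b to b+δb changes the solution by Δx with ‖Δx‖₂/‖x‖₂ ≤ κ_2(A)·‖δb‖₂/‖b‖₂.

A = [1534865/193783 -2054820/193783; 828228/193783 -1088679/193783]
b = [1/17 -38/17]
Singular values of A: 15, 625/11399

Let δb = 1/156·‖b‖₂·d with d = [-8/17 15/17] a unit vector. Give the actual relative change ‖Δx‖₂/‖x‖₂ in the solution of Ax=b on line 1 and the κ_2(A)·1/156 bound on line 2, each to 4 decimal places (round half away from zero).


σ_max = 15, σ_min = 625/11399
κ_2(A) = 15 / (625/11399) = 273.5760
perturbation bound = 273.5760·1/156 = 1.7537
solve Ax = b  →  x = [-29.2214 -21.8327]
2-norm of b is 2.2361; of x, 36.4769
δb = ε·‖b‖·d = [-0.0067 0.0126]; solving A·Δx = δb gives ‖Δx‖ = 0.2614
relative error = 0.0072
tightness: 0.0072 against a bound of 1.7537 (unrounded ratio ≈ 0.0041)

0.0072
1.7537


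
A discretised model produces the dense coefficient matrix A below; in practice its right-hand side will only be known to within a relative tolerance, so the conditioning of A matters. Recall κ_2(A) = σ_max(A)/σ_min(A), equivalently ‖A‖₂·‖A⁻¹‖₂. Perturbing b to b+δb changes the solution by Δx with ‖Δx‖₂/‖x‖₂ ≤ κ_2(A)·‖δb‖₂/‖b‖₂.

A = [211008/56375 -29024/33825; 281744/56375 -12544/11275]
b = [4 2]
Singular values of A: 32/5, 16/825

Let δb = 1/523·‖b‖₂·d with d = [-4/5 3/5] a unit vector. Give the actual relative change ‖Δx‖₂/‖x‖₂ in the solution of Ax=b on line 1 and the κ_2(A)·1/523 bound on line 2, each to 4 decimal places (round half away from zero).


0.0043
0.6310

from the listed singular values, σ₁ = 32/5, σ_n = 16/825
condition number: (32/5) ÷ (16/825) = 330.0000
worst-case relative error ≤ 330.0000 × 1/523 = 0.6310
solve Ax = b  →  x = [-22.0274 -100.7470]
‖b‖₂ = 4.4721 and ‖x‖₂ = 103.1269
Δx = A⁻¹·δb where δb = 1/523·4.4721·d; ‖Δx‖ = 0.4409
relative error = 0.0043
so the bound overstates the realised error by a factor of ≈ 147.5832 (computed from the unrounded values)


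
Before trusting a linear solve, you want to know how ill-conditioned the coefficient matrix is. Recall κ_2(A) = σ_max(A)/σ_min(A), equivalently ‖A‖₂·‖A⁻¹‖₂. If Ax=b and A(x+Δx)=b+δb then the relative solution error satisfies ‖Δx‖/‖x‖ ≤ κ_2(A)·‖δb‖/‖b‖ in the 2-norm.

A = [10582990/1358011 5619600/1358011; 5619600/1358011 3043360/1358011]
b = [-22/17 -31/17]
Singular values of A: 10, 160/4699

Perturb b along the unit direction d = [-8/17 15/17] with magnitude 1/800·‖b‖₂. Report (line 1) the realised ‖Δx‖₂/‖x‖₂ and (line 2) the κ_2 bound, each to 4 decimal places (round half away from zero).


σ_max = 10, σ_min = 160/4699
κ_2(A) = 10 / (160/4699) = 293.6875
bound on ‖Δx‖/‖x‖: κ·ε = 293.6875·1/800 = 0.3671
solve Ax = b  →  x = [13.6441 -26.0077]
‖b‖₂ = 2.2361 and ‖x‖₂ = 29.3694
δb = ε·‖b‖·d = [-0.0013 0.0025]; solving A·Δx = δb gives ‖Δx‖ = 0.0821
realised ‖Δx‖/‖x‖ = 0.0028
tightness: 0.0028 against a bound of 0.3671 (unrounded ratio ≈ 0.0076)

0.0028
0.3671


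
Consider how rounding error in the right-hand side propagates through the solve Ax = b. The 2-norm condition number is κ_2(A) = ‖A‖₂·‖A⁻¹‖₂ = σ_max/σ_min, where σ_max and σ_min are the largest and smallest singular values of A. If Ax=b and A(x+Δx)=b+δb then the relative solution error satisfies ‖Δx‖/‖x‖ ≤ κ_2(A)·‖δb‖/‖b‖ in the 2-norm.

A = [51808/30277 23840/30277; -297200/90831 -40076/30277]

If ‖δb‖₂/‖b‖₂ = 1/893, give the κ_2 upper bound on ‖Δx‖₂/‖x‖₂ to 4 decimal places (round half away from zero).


M = AᵀA = [29939968/2195973 4156480/731991; 4156480/731991 578768/243997]. tr(M)=2703760/168921, det(M)=16384/168921
λ_max, λ_min = (2703760/168921 ± √7299247730944/28534304241)/2 = 16, 1024/168921
κ_2(A) = √(λ_max/λ_min) = √(16 / (1024/168921)) = 51.3750
κ_2(A)·‖δb‖/‖b‖ = 0.0575

0.0575


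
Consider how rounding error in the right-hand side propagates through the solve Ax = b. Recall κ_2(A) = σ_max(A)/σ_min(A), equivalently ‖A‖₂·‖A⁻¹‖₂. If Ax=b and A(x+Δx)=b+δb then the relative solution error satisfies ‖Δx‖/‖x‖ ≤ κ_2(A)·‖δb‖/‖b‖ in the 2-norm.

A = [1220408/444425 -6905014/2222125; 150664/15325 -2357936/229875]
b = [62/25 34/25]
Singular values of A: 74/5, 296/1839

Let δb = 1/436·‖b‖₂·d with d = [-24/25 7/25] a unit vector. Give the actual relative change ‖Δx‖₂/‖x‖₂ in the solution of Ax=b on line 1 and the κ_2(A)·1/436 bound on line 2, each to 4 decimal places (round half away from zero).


0.0032
0.2109

from the listed singular values, σ₁ = 74/5, σ_n = 296/1839
condition number: (74/5) ÷ (296/1839) = 91.9500
κ_2(A)·‖δb‖/‖b‖ = 0.2109
solve Ax = b  →  x = [-8.9047 -8.6673]
‖b‖₂ = 2.8284 and ‖x‖₂ = 12.4264
Δx = A⁻¹·δb where δb = 1/436·2.8284·d; ‖Δx‖ = 0.0403
relative error = 0.0032
so the bound overstates the realised error by a factor of ≈ 65.0223 (computed from the unrounded values)


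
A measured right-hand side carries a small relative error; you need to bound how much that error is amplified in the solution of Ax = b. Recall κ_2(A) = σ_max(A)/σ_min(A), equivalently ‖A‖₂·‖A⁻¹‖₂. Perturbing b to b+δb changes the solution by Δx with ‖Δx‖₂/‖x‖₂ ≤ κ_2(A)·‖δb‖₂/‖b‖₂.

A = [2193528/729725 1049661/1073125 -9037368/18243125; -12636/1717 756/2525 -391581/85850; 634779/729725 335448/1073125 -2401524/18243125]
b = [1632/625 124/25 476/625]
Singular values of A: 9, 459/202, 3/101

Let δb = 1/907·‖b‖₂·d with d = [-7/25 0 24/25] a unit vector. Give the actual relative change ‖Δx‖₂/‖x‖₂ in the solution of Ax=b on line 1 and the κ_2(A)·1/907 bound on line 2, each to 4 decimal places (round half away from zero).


0.1157
0.3341

largest singular value 9, smallest 3/101
condition number: 9 ÷ (3/101) = 303.0000
bound on ‖Δx‖/‖x‖: κ·ε = 303.0000·1/907 = 0.3341
solve Ax = b  →  x = [0.3388 0.8284 -1.5797]
‖b‖ = 5.6569, ‖x‖ = 1.8156
Δx = A⁻¹·δb where δb = 1/907·5.6569·d; ‖Δx‖ = 0.2100
realised ‖Δx‖/‖x‖ = 0.1157
tightness: 0.1157 against a bound of 0.3341 (unrounded ratio ≈ 0.3462)


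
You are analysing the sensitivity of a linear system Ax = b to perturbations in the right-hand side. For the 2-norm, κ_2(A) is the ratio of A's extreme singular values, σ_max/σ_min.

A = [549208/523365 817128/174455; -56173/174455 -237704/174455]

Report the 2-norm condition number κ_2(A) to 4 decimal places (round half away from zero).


319.1250

AᵀA = [13201123225/10956436929 6517745000/1217381881; 6517745000/1217381881 28968054400/1217381881]; tr = 162946825/6517809, det = 40000/6517809
char-poly roots: 25 and 1600/6517809
κ_2(A) = √(λ_max/λ_min) = √(25 / (1600/6517809)) = 319.1250


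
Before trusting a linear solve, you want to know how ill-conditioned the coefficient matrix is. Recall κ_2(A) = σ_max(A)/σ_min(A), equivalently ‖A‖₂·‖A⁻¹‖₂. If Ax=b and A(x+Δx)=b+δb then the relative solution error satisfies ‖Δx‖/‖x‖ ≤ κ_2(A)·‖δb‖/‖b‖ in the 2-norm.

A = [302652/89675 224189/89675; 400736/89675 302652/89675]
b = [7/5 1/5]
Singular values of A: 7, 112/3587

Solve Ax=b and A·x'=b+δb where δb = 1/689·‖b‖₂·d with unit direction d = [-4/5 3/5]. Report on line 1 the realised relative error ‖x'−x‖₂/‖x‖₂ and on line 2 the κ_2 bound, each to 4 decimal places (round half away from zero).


from the listed singular values, σ₁ = 7, σ_n = 112/3587
condition number: 7 ÷ (112/3587) = 224.1875
bound on ‖Δx‖/‖x‖: κ·ε = 224.1875·1/689 = 0.3254
solve Ax = b  →  x = [19.3304 -25.5357]
2-norm of b is 1.4142; of x, 32.0271
re-solving with b+δb shifts x by Δx of norm 0.0657
realised ‖Δx‖/‖x‖ = 0.0021
so the bound overstates the realised error by a factor of ≈ 158.5261 (computed from the unrounded values)

0.0021
0.3254


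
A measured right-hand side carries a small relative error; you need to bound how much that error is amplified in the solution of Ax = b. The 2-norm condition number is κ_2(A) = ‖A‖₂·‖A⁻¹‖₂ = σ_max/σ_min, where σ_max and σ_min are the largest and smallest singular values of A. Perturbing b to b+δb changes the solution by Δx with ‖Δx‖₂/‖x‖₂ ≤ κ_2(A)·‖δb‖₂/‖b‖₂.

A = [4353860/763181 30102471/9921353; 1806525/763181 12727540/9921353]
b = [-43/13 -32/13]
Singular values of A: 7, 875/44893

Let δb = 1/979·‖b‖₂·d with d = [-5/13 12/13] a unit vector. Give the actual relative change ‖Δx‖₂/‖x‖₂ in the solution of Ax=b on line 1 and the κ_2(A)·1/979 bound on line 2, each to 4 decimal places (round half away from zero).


σ_max = 7, σ_min = 875/44893
condition number: 7 ÷ (875/44893) = 359.1440
κ_2(A)·‖δb‖/‖b‖ = 0.3668
solve Ax = b  →  x = [23.6399 -45.5392]
2-norm of b is 4.1231; of x, 51.3095
δb = ε·‖b‖·d = [-0.0016 0.0039]; solving A·Δx = δb gives ‖Δx‖ = 0.2161
relative error = 0.0042
realised/bound (from unrounded values) ≈ 0.0115

0.0042
0.3668


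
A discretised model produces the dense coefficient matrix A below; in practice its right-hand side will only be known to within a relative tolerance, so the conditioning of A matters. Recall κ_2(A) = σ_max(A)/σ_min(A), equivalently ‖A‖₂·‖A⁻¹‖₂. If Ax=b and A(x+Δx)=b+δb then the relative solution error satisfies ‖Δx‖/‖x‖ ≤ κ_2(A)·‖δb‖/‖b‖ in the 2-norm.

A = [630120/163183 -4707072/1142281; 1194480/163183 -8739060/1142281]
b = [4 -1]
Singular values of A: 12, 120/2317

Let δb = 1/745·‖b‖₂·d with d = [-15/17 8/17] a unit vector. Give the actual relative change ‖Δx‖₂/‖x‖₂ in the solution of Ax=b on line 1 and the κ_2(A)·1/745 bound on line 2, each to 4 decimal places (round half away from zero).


from the listed singular values, σ₁ = 12, σ_n = 120/2317
κ_2(A) = 12 / (120/2317) = 231.7000
worst-case relative error ≤ 231.7000 × 1/745 = 0.3110
solve Ax = b  →  x = [-55.8701 -53.3247]
2-norm of b is 4.1231; of x, 77.2334
Δx = A⁻¹·δb where δb = 1/745·4.1231·d; ‖Δx‖ = 0.1069
realised ‖Δx‖/‖x‖ = 0.0014
tightness: 0.0014 against a bound of 0.3110 (unrounded ratio ≈ 0.0044)

0.0014
0.3110


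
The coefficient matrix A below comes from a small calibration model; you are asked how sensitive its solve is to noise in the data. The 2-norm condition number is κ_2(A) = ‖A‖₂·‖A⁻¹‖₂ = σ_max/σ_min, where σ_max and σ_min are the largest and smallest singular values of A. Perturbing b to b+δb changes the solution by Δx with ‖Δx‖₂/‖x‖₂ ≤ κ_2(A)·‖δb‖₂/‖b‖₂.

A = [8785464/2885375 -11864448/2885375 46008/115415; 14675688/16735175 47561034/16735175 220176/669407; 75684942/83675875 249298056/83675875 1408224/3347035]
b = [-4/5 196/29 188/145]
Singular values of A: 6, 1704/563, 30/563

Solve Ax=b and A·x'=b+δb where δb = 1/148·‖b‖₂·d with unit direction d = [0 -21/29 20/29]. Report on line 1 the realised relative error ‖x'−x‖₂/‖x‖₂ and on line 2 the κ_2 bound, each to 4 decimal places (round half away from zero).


0.0117
0.7608

from the listed singular values, σ₁ = 6, σ_n = 30/563
κ_2(A) = 6 / (30/563) = 112.6000
κ_2(A)·‖δb‖/‖b‖ = 0.7608
solve Ax = b  →  x = [16.8700 5.6149 -72.9457]
‖b‖ = 6.9282, ‖x‖ = 75.0813
re-solving with b+δb shifts x by Δx of norm 0.8785
dividing the unrounded norms, ‖Δx‖/‖x‖ = 0.0117
so the bound overstates the realised error by a factor of ≈ 65.0223 (computed from the unrounded values)


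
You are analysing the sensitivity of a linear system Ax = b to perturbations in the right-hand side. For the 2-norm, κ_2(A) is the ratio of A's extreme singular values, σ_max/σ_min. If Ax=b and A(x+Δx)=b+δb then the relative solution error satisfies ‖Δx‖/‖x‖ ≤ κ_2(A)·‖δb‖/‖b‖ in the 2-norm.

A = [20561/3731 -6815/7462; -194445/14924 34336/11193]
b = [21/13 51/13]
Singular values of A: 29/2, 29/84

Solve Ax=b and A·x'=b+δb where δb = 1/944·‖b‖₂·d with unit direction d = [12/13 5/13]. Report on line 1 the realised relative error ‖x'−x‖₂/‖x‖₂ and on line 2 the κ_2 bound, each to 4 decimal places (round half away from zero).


0.0015
0.0445

from the listed singular values, σ₁ = 29/2, σ_n = 29/84
κ = σ_max/σ_min = (29/2)/(29/84) = 42.0000
κ_2(A)·‖δb‖/‖b‖ = 0.0445
solve Ax = b  →  x = [1.7056 8.5231]
‖b‖ = 4.2426, ‖x‖ = 8.6921
δb = ε·‖b‖·d = [0.0041 0.0017]; solving A·Δx = δb gives ‖Δx‖ = 0.0130
dividing the unrounded norms, ‖Δx‖/‖x‖ = 0.0015
so the bound overstates the realised error by a factor of ≈ 29.7069 (computed from the unrounded values)


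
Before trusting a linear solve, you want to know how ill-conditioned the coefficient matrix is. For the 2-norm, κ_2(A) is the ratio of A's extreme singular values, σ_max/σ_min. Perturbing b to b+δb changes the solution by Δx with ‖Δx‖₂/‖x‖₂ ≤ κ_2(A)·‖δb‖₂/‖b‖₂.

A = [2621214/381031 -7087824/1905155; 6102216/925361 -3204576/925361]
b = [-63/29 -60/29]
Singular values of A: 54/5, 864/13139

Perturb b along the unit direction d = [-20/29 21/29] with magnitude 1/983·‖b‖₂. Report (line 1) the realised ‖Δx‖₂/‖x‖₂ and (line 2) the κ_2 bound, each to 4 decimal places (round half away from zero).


largest singular value 54/5, smallest 864/13139
condition number: (54/5) ÷ (864/13139) = 164.2375
bound on ‖Δx‖/‖x‖: κ·ε = 164.2375·1/983 = 0.1671
solve Ax = b  →  x = [-0.2451 0.1307]
‖b‖ = 3.0000, ‖x‖ = 0.2778
Δx = A⁻¹·δb where δb = 1/983·3.0000·d; ‖Δx‖ = 0.0464
dividing the unrounded norms, ‖Δx‖/‖x‖ = 0.1671
realised/bound = 1 exactly: the bound is attained for this b and d

0.1671
0.1671


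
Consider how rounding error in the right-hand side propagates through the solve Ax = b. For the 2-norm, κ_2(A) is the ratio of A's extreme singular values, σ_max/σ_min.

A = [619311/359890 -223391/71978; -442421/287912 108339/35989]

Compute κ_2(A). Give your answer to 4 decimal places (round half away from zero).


58.4000

AᵀA = [13115512921/2464129600 -613976517/61603240; -613976517/61603240 115163965/6160324]; tr = 204778889/8526400, det = 5764801/34105600
λ_max, λ_min = (204778889/8526400 ± √41885240380827921/72699496960000)/2 = 2401/100, 2401/341056
σ_max=√(2401/100)=(49/10), σ_min=√(2401/341056)=(49/584) → κ = 58.4000


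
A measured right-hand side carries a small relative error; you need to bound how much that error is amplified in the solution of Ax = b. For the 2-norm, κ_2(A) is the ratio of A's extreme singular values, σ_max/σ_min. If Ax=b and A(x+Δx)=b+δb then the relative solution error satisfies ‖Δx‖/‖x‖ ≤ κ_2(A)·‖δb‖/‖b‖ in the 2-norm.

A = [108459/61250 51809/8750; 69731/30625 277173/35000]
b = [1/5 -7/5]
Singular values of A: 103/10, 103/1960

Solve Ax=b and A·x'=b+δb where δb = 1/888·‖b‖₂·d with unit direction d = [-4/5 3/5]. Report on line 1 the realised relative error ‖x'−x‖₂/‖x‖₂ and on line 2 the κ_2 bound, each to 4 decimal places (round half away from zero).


0.0016
0.2207

σ_max = 103/10, σ_min = 103/1960
κ = σ_max/σ_min = (103/10)/(103/1960) = 196.0000
κ_2(A)·‖δb‖/‖b‖ = 0.2207
solve Ax = b  →  x = [18.2408 -5.4214]
2-norm of b is 1.4142; of x, 19.0294
δb = ε·‖b‖·d = [-0.0013 0.0010]; solving A·Δx = δb gives ‖Δx‖ = 0.0303
relative error = 0.0016
tightness: 0.0016 against a bound of 0.2207 (unrounded ratio ≈ 0.0072)


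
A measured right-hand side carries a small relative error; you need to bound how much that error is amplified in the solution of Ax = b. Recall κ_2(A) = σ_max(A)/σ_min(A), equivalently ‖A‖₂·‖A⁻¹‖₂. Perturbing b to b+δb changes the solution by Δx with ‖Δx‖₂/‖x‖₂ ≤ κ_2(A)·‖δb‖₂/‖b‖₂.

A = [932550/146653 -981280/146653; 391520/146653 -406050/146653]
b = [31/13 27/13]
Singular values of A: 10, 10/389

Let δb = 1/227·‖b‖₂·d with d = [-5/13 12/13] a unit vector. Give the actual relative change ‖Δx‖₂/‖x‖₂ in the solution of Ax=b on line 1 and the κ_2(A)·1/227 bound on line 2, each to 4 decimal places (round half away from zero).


0.0139
1.7137

σ_max = 10, σ_min = 10/389
κ = σ_max/σ_min = 10/(10/389) = 389.0000
bound on ‖Δx‖/‖x‖: κ·ε = 389.0000·1/227 = 1.7137
solve Ax = b  →  x = [28.3759 26.6103]
‖b‖₂ = 3.1623 and ‖x‖₂ = 38.9012
with δb = [-0.0054 0.0129], A·Δx = δb → ‖Δx‖ = 0.5419
realised ‖Δx‖/‖x‖ = 0.0139
so the bound overstates the realised error by a factor of ≈ 123.0163 (computed from the unrounded values)


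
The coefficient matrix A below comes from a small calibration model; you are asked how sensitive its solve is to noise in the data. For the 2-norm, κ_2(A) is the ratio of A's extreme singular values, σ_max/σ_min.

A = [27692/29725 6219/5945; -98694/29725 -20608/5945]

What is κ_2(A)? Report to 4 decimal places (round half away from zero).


AᵀA = [579716/48749 608580/48749; 608580/48749 639125/48749]; tr = 42029/1681, det = 100/1681
λ_max, λ_min = (42029/1681 ± √1765764441/2825761)/2 = 25, 4/1681
so κ_2 = √(25 / (4/1681)) = 102.5000

102.5000


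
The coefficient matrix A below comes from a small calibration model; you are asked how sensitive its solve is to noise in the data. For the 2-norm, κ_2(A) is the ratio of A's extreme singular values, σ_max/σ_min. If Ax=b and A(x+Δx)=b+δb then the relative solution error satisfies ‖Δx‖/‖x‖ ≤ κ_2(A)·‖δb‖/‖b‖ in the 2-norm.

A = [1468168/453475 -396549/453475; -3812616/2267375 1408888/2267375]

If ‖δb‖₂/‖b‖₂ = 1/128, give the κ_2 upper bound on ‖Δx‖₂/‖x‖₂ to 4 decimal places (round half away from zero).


form AᵀA = [236761151104/17788890625 -68950044072/17788890625; -68950044072/17788890625 20471429521/17788890625] with trace 411572129/28462225 and determinant 8340544/28462225
λ_max, λ_min = (411572129/28462225 ± √168442055609791041/810098251950625)/2 = 361/25, 23104/1138489
κ_2(A) = √(λ_max/λ_min) = √((361/25) / (23104/1138489)) = 26.6750
bound on ‖Δx‖/‖x‖: κ·ε = 26.6750·1/128 = 0.2084

0.2084


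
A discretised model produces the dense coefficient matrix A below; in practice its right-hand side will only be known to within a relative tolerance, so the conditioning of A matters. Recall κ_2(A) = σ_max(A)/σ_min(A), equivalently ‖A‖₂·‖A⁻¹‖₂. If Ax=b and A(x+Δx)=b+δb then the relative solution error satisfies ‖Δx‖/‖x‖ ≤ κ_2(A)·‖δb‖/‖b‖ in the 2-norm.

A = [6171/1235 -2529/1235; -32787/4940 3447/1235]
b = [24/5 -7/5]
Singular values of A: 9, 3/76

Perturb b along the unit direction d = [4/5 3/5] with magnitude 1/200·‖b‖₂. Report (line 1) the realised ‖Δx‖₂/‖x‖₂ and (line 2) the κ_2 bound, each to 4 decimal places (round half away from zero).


from the listed singular values, σ₁ = 9, σ_n = 3/76
κ = σ_max/σ_min = 9/(3/76) = 228.0000
κ_2(A)·‖δb‖/‖b‖ = 1.1400
solve Ax = b  →  x = [29.6410 69.9829]
‖b‖₂ = 5.0000 and ‖x‖₂ = 76.0013
with δb = [0.0200 0.0150], A·Δx = δb → ‖Δx‖ = 0.6333
realised ‖Δx‖/‖x‖ = 0.0083
tightness: 0.0083 against a bound of 1.1400 (unrounded ratio ≈ 0.0073)

0.0083
1.1400


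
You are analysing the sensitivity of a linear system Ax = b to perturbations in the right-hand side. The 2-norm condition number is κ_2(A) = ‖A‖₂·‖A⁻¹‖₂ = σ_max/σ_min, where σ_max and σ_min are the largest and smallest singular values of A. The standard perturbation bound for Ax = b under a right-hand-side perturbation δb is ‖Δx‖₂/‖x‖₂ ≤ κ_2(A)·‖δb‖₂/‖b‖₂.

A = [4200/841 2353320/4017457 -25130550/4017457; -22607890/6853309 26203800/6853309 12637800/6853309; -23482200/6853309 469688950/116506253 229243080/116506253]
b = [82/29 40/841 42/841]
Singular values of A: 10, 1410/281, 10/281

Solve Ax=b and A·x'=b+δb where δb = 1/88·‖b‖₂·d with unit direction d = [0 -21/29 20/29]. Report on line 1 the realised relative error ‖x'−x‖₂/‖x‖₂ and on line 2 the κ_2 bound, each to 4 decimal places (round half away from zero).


from the listed singular values, σ₁ = 10, σ_n = 10/281
κ = σ_max/σ_min = 10/(10/281) = 281.0000
bound on ‖Δx‖/‖x‖: κ·ε = 281.0000·1/88 = 3.1932
solve Ax = b  →  x = [0.1379 0.2835 -0.3154]
2-norm of b is 2.8284; of x, 0.4459
Δx = A⁻¹·δb where δb = 1/88·2.8284·d; ‖Δx‖ = 0.9032
dividing the unrounded norms, ‖Δx‖/‖x‖ = 2.0253
so the bound overstates the realised error by a factor of ≈ 1.5767 (computed from the unrounded values)

2.0253
3.1932


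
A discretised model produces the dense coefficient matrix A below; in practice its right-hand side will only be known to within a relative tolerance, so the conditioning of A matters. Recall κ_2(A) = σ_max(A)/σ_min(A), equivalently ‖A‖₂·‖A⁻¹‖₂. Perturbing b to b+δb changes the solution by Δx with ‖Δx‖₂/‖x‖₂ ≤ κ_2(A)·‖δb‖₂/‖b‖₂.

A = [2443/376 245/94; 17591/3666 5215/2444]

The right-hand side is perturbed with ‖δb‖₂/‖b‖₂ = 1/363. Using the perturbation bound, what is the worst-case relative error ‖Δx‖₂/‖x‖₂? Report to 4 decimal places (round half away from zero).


0.1554

form AᵀA = [14028799225/215032896 486931375/17919408; 486931375/17919408 67773125/5973136] with trace 97447525/1272384 and determinant 37515625/20358144
char-poly roots: 1225/16 and 30625/1272384
κ = σ_max/σ_min = (35/4)/(175/1128) = 56.4000
κ_2(A)·‖δb‖/‖b‖ = 0.1554


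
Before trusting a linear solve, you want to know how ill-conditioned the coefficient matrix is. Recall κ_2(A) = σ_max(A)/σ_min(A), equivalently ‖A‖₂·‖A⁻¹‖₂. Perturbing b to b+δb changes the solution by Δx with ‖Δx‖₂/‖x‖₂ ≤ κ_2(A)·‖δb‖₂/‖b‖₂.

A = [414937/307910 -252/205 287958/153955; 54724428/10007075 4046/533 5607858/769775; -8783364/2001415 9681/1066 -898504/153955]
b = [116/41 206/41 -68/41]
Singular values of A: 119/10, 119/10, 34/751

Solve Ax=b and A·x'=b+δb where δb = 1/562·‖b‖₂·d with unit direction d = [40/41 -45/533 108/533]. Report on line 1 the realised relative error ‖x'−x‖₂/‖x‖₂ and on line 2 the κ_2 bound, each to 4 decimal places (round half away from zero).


from the listed singular values, σ₁ = 119/10, σ_n = 34/751
condition number: (119/10) ÷ (34/751) = 262.8500
perturbation bound = 262.8500·1/562 = 0.4677
solve Ax = b  →  x = [-35.0683 0.1384 26.8697]
‖b‖₂ = 6.0000 and ‖x‖₂ = 44.1790
re-solving with b+δb shifts x by Δx of norm 0.2358
dividing the unrounded norms, ‖Δx‖/‖x‖ = 0.0053
so the bound overstates the realised error by a factor of ≈ 87.6217 (computed from the unrounded values)

0.0053
0.4677


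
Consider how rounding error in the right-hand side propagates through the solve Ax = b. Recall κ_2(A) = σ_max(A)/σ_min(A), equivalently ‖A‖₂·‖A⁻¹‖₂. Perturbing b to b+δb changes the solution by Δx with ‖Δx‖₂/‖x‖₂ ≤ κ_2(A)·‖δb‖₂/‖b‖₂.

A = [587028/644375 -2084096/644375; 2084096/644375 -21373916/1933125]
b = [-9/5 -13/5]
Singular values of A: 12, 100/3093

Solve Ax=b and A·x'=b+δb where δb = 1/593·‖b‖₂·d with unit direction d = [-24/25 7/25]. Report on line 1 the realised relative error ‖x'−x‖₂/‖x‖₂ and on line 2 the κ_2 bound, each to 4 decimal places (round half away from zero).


0.0053
0.6259

largest singular value 12, smallest 100/3093
condition number: 12 ÷ (100/3093) = 371.1600
bound on ‖Δx‖/‖x‖: κ·ε = 371.1600·1/593 = 0.6259
solve Ax = b  →  x = [29.6228 8.9004]
‖b‖ = 3.1623, ‖x‖ = 30.9310
re-solving with b+δb shifts x by Δx of norm 0.1649
dividing the unrounded norms, ‖Δx‖/‖x‖ = 0.0053
so the bound overstates the realised error by a factor of ≈ 117.3749 (computed from the unrounded values)


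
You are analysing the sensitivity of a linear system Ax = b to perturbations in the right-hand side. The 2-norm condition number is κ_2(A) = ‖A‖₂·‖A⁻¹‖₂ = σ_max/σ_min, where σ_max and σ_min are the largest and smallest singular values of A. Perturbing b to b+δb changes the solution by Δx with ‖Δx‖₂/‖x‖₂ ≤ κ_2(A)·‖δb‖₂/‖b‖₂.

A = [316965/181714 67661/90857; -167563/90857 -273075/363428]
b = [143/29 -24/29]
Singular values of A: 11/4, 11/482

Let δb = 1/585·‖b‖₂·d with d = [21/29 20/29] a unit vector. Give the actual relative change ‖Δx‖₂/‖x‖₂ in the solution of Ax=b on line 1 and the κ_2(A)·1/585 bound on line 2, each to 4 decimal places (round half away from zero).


0.0028
0.2060

σ_max = 11/4, σ_min = 11/482
κ_2(A) = (11/4) / (11/482) = 120.5000
perturbation bound = 120.5000·1/585 = 0.2060
solve Ax = b  →  x = [-49.2168 121.9021]
‖b‖₂ = 5.0000 and ‖x‖₂ = 131.4626
Δx = A⁻¹·δb where δb = 1/585·5.0000·d; ‖Δx‖ = 0.3745
relative error = 0.0028
tightness: 0.0028 against a bound of 0.2060 (unrounded ratio ≈ 0.0138)


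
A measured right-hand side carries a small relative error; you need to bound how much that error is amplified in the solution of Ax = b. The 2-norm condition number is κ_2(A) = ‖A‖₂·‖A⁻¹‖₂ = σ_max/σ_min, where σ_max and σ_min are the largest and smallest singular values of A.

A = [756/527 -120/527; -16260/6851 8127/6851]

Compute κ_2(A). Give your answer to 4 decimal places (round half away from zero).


M = AᵀA = [1249056/162409 -510300/162409; -510300/162409 236961/162409]. tr(M)=8793/961, det(M)=1296/961
char-poly roots: 9 and 144/961
σ_max=√9=3, σ_min=√(144/961)=(12/31) → κ = 7.7500

7.7500


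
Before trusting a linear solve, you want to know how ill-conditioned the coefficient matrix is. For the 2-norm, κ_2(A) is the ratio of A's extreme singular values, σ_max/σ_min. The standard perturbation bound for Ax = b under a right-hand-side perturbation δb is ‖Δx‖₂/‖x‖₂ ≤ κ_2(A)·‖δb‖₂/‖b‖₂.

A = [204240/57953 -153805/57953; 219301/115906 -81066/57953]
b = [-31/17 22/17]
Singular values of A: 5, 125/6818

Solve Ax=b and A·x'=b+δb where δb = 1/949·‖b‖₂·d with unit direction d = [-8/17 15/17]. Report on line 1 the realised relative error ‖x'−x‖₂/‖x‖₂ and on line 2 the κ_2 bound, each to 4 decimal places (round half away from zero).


σ_max = 5, σ_min = 125/6818
condition number: 5 ÷ (125/6818) = 272.7200
κ_2(A)·‖δb‖/‖b‖ = 0.2874
solve Ax = b  →  x = [65.2928 87.3904]
‖b‖₂ = 2.2361 and ‖x‖₂ = 109.0882
with δb = [-0.0011 0.0021], A·Δx = δb → ‖Δx‖ = 0.1285
realised ‖Δx‖/‖x‖ = 0.0012
so the bound overstates the realised error by a factor of ≈ 243.9286 (computed from the unrounded values)

0.0012
0.2874
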